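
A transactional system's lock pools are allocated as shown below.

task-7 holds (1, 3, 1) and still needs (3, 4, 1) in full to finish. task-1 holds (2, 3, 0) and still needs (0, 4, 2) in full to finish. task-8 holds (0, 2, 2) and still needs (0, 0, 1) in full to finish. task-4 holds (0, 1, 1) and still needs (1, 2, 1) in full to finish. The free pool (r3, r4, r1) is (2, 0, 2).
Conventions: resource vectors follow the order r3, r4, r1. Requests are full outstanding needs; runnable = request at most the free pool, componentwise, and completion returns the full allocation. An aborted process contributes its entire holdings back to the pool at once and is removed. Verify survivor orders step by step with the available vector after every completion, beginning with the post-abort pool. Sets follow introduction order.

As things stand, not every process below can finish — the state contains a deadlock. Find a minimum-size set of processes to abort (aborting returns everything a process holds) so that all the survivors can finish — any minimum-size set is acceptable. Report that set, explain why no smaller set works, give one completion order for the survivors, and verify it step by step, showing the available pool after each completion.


Abort task-7.
Key observation: no ordering could ever have run task-1 before the abort of task-7; with (1, 3, 1) back in the pool it fits at step 3.
Why nothing smaller works: aborting no one leaves the state deadlocked as given.
The survivors complete as task-8, task-4, task-1. Step-by-step check (starting from the post-abort pool):
  pool = (3, 3, 3)
  task-8 needs (0, 0, 1) <= (3, 3, 3) -> finishes; pool += (0, 2, 2) = (3, 5, 5)
  task-4 needs (1, 2, 1) <= (3, 5, 5) -> finishes; pool += (0, 1, 1) = (3, 6, 6)
  task-1 needs (0, 4, 2) <= (3, 6, 6) -> finishes; pool += (2, 3, 0) = (5, 9, 6)


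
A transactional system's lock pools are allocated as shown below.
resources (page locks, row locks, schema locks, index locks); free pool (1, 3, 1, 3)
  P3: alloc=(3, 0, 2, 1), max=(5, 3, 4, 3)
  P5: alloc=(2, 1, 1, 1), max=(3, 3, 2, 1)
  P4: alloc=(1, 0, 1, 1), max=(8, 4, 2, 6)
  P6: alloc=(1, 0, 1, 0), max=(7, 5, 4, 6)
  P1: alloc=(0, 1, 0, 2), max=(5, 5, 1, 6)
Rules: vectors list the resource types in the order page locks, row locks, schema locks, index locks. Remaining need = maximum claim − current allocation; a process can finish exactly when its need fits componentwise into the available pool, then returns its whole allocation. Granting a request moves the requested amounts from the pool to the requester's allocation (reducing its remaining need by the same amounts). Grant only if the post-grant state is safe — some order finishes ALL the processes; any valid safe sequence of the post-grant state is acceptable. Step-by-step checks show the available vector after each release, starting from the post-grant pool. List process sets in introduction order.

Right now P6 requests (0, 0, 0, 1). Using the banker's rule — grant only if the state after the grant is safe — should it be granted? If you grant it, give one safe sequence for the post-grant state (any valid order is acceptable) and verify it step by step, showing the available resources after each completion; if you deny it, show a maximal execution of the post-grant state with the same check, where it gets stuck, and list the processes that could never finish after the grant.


GRANT: granting preserves safety; a valid post-grant sequence is P5, P3, P1, P6, P4.
Key observation: after the grant the pool drops to (1, 3, 1, 2), which still lets P5 finish first and unwind the rest.
Step-by-step check of the post-grant state:
  pool = (1, 3, 1, 2)
  P5 needs (1, 2, 1, 0) <= (1, 3, 1, 2) -> finishes; pool += (2, 1, 1, 1) = (3, 4, 2, 3)
  P3 needs (2, 3, 2, 2) <= (3, 4, 2, 3) -> finishes; pool += (3, 0, 2, 1) = (6, 4, 4, 4)
  P1 needs (5, 4, 1, 4) <= (6, 4, 4, 4) -> finishes; pool += (0, 1, 0, 2) = (6, 5, 4, 6)
  P6 needs (6, 5, 3, 5) <= (6, 5, 4, 6) -> finishes; pool += (1, 0, 1, 1) = (7, 5, 5, 7)
  P4 needs (7, 4, 1, 5) <= (7, 5, 5, 7) -> finishes; pool += (1, 0, 1, 1) = (8, 5, 6, 8)


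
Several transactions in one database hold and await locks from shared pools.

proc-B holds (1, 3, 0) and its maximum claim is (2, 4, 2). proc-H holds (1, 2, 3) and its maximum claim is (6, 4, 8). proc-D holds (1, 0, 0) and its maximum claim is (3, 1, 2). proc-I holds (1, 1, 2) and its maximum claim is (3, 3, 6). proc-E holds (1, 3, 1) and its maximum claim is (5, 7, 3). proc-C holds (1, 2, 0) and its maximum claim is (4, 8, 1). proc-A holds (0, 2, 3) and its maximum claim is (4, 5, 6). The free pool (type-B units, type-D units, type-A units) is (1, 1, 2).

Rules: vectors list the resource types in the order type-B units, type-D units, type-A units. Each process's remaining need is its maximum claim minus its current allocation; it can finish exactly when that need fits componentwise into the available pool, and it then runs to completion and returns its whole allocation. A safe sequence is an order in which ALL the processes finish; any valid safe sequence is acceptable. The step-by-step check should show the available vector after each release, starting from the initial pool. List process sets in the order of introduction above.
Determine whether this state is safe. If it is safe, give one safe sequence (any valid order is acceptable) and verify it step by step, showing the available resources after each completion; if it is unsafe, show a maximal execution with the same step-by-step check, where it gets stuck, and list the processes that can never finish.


UNSAFE.
Key observation: after proc-B, proc-D the pool peaks at (3, 4, 2), and each blocked process is short somewhere: proc-H on type-B units, type-A units; proc-I on type-A units; proc-E on type-B units; proc-C on type-D units; proc-A on type-B units, type-A units.
Going as far as possible: proc-B, proc-D; after that, nothing fits. Walking it through:
  pool = (1, 1, 2)
  run proc-B (needs (1, 1, 2), free (1, 1, 2)); after release of (1, 3, 0) the pool is (2, 4, 2)
  run proc-D (needs (2, 1, 2), free (2, 4, 2)); after release of (1, 0, 0) the pool is (3, 4, 2)
  proc-H cannot run: need (5, 2, 5) vs free (3, 4, 2) (insufficient type-B units and type-A units)
  proc-I cannot run: need (2, 2, 4) vs free (3, 4, 2) (insufficient type-A units)
  proc-E cannot run: need (4, 4, 2) vs free (3, 4, 2) (insufficient type-B units)
  proc-C cannot run: need (3, 6, 1) vs free (3, 4, 2) (insufficient type-D units)
  proc-A cannot run: need (4, 3, 3) vs free (3, 4, 2) (insufficient type-B units and type-A units)
Processes that can never finish: proc-H, proc-I, proc-E, proc-C and proc-A.


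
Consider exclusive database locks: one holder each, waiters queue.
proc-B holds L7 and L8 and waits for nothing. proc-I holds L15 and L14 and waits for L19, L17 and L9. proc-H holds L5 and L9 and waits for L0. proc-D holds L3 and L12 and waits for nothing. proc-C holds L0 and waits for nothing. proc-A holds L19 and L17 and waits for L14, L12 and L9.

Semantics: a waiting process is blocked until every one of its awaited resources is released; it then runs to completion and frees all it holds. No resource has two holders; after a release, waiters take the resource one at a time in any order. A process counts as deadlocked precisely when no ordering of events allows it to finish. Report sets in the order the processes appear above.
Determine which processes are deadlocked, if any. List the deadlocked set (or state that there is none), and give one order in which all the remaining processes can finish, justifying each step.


Deadlocked: proc-I and proc-A.
Key observation: along proc-I -> proc-A -> proc-I, each member waits on what the next one holds — a deadlock; no other process is dragged down with it.
The rest can finish in the order proc-C, proc-B, proc-D, proc-H.
Walking it through:
  run proc-C (it waits on nothing); releases L0
  run proc-B (it waits on nothing); releases L7 and L8
  run proc-D (it waits on nothing); releases L3 and L12
  run proc-H (all its waits — L0 — are resolved); releases L5 and L9


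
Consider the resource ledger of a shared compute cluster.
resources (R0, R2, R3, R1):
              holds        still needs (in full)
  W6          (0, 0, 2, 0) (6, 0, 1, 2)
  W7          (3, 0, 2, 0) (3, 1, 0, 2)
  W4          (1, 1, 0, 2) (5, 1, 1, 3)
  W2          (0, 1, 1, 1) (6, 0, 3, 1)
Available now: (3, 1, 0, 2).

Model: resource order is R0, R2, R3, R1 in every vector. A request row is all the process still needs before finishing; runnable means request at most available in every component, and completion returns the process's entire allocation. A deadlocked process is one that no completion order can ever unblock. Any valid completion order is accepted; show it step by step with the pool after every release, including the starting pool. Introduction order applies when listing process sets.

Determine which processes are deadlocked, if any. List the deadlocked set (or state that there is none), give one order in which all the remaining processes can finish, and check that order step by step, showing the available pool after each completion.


The deadlocked set is empty.
Key observation: the pool covers W7 at once, and every later process fits after earlier releases.
A valid finishing order for the others: W7, W6, W2, W4. Verifying each step:
  pool = (3, 1, 0, 2)
  run W7 (needs (3, 1, 0, 2), free (3, 1, 0, 2)); after release of (3, 0, 2, 0) the pool is (6, 1, 2, 2)
  run W6 (needs (6, 0, 1, 2), free (6, 1, 2, 2)); after release of (0, 0, 2, 0) the pool is (6, 1, 4, 2)
  run W2 (needs (6, 0, 3, 1), free (6, 1, 4, 2)); after release of (0, 1, 1, 1) the pool is (6, 2, 5, 3)
  run W4 (needs (5, 1, 1, 3), free (6, 2, 5, 3)); after release of (1, 1, 0, 2) the pool is (7, 3, 5, 5)


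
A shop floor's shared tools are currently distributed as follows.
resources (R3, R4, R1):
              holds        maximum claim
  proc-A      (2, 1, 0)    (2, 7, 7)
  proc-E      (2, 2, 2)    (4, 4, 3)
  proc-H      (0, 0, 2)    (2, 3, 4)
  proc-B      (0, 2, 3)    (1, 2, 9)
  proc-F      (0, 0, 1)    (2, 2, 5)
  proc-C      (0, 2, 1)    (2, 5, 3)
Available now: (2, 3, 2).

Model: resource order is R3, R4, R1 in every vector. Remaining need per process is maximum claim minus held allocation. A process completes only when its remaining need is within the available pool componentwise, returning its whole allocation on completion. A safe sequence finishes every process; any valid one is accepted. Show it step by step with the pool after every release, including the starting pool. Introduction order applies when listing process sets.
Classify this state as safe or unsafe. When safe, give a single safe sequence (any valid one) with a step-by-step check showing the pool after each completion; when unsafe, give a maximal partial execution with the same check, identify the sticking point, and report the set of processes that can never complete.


SAFE. One safe sequence: proc-H, proc-F, proc-C, proc-B, proc-A, proc-E.
Key observation: proc-H marks the first exact bind of the order: its need (2, 3, 2) fits the free (2, 3, 2) with zero slack on a requested resource.
Check, step by step:
  pool = (2, 3, 2)
  proc-H needs (2, 3, 2) <= (2, 3, 2) -> finishes; pool += (0, 0, 2) = (2, 3, 4)
  proc-F needs (2, 2, 4) <= (2, 3, 4) -> finishes; pool += (0, 0, 1) = (2, 3, 5)
  proc-C needs (2, 3, 2) <= (2, 3, 5) -> finishes; pool += (0, 2, 1) = (2, 5, 6)
  proc-B needs (1, 0, 6) <= (2, 5, 6) -> finishes; pool += (0, 2, 3) = (2, 7, 9)
  proc-A needs (0, 6, 7) <= (2, 7, 9) -> finishes; pool += (2, 1, 0) = (4, 8, 9)
  proc-E needs (2, 2, 1) <= (4, 8, 9) -> finishes; pool += (2, 2, 2) = (6, 10, 11)


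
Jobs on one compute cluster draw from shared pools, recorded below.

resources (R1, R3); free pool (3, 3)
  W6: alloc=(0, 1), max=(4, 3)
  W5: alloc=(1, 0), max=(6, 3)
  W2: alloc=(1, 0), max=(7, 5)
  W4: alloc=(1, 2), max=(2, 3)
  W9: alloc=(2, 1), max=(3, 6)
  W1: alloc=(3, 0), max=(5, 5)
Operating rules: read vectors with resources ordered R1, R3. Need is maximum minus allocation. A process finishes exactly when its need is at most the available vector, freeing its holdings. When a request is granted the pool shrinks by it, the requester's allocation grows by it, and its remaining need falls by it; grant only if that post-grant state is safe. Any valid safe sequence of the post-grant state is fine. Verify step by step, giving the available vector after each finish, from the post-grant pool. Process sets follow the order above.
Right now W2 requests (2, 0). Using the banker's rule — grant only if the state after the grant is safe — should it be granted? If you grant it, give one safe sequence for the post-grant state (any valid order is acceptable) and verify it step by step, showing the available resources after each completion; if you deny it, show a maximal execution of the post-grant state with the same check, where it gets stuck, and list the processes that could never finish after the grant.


GRANT. The post-grant state is safe; one safe sequence: W4, W1, W2, W6, W5, W9.
Key observation: post-grant, (1, 3) remains, and an order beginning with W4 completes everyone.
Step-by-step check of the post-grant state:
  pool = (1, 3)
  W4: need (1, 1) fits (1, 3); releases (1, 2), pool now (2, 5)
  W1: need (2, 5) fits (2, 5); releases (3, 0), pool now (5, 5)
  W2: need (4, 5) fits (5, 5); releases (3, 0), pool now (8, 5)
  W6: need (4, 2) fits (8, 5); releases (0, 1), pool now (8, 6)
  W5: need (5, 3) fits (8, 6); releases (1, 0), pool now (9, 6)
  W9: need (1, 5) fits (9, 6); releases (2, 1), pool now (11, 7)


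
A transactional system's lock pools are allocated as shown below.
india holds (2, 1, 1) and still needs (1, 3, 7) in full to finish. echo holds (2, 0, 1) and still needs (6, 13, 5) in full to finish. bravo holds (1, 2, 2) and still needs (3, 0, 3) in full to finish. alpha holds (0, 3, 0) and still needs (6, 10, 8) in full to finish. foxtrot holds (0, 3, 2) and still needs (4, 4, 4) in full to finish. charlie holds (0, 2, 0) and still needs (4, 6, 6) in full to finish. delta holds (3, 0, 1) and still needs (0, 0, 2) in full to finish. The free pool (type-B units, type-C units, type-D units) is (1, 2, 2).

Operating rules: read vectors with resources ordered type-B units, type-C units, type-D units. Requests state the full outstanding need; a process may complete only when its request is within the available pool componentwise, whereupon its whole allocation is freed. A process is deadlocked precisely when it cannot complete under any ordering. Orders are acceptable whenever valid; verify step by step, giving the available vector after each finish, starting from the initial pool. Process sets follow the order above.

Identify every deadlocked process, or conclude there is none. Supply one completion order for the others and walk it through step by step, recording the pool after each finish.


No process is deadlocked.
Key observation: delta fits the free pool immediately, and its release cascades until everyone finishes.
One completion order for the rest: delta, bravo, foxtrot, charlie, india, alpha, echo. Check, step by step:
  pool = (1, 2, 2)
  delta: need (0, 0, 2) fits (1, 2, 2); releases (3, 0, 1), pool now (4, 2, 3)
  bravo: need (3, 0, 3) fits (4, 2, 3); releases (1, 2, 2), pool now (5, 4, 5)
  foxtrot: need (4, 4, 4) fits (5, 4, 5); releases (0, 3, 2), pool now (5, 7, 7)
  charlie: need (4, 6, 6) fits (5, 7, 7); releases (0, 2, 0), pool now (5, 9, 7)
  india: need (1, 3, 7) fits (5, 9, 7); releases (2, 1, 1), pool now (7, 10, 8)
  alpha: need (6, 10, 8) fits (7, 10, 8); releases (0, 3, 0), pool now (7, 13, 8)
  echo: need (6, 13, 5) fits (7, 13, 8); releases (2, 0, 1), pool now (9, 13, 9)


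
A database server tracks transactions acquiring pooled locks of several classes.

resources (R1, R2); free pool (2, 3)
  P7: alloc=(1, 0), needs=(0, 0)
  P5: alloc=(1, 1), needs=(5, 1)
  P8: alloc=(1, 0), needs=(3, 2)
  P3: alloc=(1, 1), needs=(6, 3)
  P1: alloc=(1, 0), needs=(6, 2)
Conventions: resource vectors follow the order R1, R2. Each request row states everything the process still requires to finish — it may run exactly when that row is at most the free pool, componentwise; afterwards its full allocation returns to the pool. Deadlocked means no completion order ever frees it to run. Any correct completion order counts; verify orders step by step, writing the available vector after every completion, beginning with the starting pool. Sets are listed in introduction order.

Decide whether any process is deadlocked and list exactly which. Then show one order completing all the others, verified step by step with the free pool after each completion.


The deadlocked set is P5, P3 and P1.
Key observation: once P7, P8 finish, the pool peaks at (4, 3) — and every remaining process still needs more R1 than that.
One completion order for the rest: P7, P8. Step-by-step check:
  pool = (2, 3)
  run P7 (needs (0, 0), free (2, 3)); after release of (1, 0) the pool is (3, 3)
  run P8 (needs (3, 2), free (3, 3)); after release of (1, 0) the pool is (4, 3)
The stuck group stays short no matter what:
  P5 still needs (5, 1) but only (4, 3) is free — short on R1
  P3 still needs (6, 3) but only (4, 3) is free — short on R1
  P1 still needs (6, 2) but only (4, 3) is free — short on R1


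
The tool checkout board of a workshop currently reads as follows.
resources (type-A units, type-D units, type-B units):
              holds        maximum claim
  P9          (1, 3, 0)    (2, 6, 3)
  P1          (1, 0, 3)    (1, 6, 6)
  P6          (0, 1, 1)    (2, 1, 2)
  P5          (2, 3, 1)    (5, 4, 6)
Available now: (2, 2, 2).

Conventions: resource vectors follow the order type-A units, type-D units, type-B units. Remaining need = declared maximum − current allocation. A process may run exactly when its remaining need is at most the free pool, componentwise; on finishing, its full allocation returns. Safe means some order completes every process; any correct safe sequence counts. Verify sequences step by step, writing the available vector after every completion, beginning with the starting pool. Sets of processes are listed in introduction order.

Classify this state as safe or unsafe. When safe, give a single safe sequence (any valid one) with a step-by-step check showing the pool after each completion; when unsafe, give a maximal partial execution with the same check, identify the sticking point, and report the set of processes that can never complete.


The state is SAFE; one workable sequence: P6, P9, P1, P5.
Key observation: P6 is the earliest step where a requested resource binds exactly: need (2, 0, 1), pool (2, 2, 2) at its turn.
Walking it through:
  pool = (2, 2, 2)
  P6: need (2, 0, 1) fits (2, 2, 2); releases (0, 1, 1), pool now (2, 3, 3)
  P9: need (1, 3, 3) fits (2, 3, 3); releases (1, 3, 0), pool now (3, 6, 3)
  P1: need (0, 6, 3) fits (3, 6, 3); releases (1, 0, 3), pool now (4, 6, 6)
  P5: need (3, 1, 5) fits (4, 6, 6); releases (2, 3, 1), pool now (6, 9, 7)


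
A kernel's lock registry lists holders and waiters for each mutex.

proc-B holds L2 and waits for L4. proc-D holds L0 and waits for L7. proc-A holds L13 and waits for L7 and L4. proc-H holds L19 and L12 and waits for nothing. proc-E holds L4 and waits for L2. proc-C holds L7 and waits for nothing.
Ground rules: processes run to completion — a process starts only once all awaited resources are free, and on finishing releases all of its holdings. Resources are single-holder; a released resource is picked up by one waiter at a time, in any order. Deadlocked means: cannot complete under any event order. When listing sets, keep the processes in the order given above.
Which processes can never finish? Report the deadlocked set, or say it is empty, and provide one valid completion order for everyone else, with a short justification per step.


Deadlocked set: proc-B, proc-A and proc-E.
Key observation: the waits loop around proc-B -> proc-E -> proc-B with no way out; proc-A waits into the deadlock from upstream.
One completion order for the rest: proc-C, proc-D, proc-H.
Walking it through:
  run proc-C (it waits on nothing); releases L7
  run proc-D (all its waits — L7 — are resolved); releases L0
  run proc-H (it waits on nothing); releases L19 and L12


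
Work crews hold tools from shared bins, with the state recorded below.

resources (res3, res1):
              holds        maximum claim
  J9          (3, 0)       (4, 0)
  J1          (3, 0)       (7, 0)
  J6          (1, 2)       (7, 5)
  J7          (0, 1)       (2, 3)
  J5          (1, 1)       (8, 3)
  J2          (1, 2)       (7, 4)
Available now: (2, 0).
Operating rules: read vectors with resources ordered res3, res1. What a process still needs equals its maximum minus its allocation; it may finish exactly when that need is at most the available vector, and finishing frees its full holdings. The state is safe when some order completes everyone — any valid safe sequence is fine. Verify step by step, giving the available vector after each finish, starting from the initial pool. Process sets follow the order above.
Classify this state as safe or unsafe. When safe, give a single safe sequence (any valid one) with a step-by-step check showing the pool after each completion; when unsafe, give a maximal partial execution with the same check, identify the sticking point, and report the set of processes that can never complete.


The state is UNSAFE.
Key observation: the pool after J9, J1 is (8, 0); every surviving request exceeds it in res1, so progress ends there.
Going as far as possible: J9, J1; after that, nothing fits. Walking it through:
  pool = (2, 0)
  run J9 (needs (1, 0), free (2, 0)); after release of (3, 0) the pool is (5, 0)
  run J1 (needs (4, 0), free (5, 0)); after release of (3, 0) the pool is (8, 0)
  J6 cannot run: need (6, 3) vs free (8, 0) (insufficient res1)
  J7 cannot run: need (2, 2) vs free (8, 0) (insufficient res1)
  J5 cannot run: need (7, 2) vs free (8, 0) (insufficient res1)
  J2 cannot run: need (6, 2) vs free (8, 0) (insufficient res1)
Never able to finish: J6, J7, J5 and J2.


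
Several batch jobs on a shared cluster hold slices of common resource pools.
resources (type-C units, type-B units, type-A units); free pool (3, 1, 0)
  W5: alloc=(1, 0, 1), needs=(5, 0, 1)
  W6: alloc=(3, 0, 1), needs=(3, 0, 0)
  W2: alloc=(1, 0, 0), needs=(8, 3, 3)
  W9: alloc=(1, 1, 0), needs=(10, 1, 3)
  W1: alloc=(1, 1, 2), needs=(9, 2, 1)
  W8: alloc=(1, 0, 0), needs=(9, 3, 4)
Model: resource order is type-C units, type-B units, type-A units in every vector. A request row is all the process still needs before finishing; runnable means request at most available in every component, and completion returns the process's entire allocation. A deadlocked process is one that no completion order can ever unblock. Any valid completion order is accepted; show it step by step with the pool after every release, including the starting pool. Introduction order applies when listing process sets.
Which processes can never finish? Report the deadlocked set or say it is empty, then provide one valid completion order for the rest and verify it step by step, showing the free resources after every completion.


Deadlocked: W2, W9, W1 and W8.
Key observation: the wall is type-C units: completing W6, W5 brings the pool only to (7, 1, 2), and all the rest need more.
A valid finishing order for the others: W6, W5. Step-by-step check:
  pool = (3, 1, 0)
  W6 needs (3, 0, 0) <= (3, 1, 0) -> finishes; pool += (3, 0, 1) = (6, 1, 1)
  W5 needs (5, 0, 1) <= (6, 1, 1) -> finishes; pool += (1, 0, 1) = (7, 1, 2)
The stuck group stays short no matter what:
  W2 cannot run: need (8, 3, 3) vs free (7, 1, 2) (insufficient type-C units, type-B units and type-A units)
  W9 cannot run: need (10, 1, 3) vs free (7, 1, 2) (insufficient type-C units and type-A units)
  W1 cannot run: need (9, 2, 1) vs free (7, 1, 2) (insufficient type-C units and type-B units)
  W8 cannot run: need (9, 3, 4) vs free (7, 1, 2) (insufficient type-C units, type-B units and type-A units)


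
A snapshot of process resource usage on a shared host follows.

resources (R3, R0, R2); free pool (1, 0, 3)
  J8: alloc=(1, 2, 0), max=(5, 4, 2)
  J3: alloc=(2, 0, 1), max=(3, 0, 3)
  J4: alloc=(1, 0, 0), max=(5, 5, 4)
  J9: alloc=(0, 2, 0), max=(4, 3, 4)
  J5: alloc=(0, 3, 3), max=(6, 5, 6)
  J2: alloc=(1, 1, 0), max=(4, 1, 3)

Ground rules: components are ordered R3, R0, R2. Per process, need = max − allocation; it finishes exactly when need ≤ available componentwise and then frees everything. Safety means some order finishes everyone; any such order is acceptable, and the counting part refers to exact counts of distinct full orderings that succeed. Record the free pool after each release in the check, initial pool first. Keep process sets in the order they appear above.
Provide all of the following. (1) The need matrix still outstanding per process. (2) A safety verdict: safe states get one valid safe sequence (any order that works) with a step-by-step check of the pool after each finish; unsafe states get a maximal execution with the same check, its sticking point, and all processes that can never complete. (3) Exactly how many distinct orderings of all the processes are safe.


(1) Need matrix, components ordered R3, R0, R2:
  J8: (4, 2, 2)
  J3: (1, 0, 2)
  J4: (4, 5, 4)
  J9: (4, 1, 4)
  J5: (6, 2, 3)
  J2: (3, 0, 3)
(2) SAFE, for example via the order J3, J2, J9, J8, J4, J5.
Key observation: J3 is the earliest step where a requested resource binds exactly: need (1, 0, 2), pool (1, 0, 3) at its turn.
Check, step by step:
  pool = (1, 0, 3)
  run J3 (needs (1, 0, 2), free (1, 0, 3)); after release of (2, 0, 1) the pool is (3, 0, 4)
  run J2 (needs (3, 0, 3), free (3, 0, 4)); after release of (1, 1, 0) the pool is (4, 1, 4)
  run J9 (needs (4, 1, 4), free (4, 1, 4)); after release of (0, 2, 0) the pool is (4, 3, 4)
  run J8 (needs (4, 2, 2), free (4, 3, 4)); after release of (1, 2, 0) the pool is (5, 5, 4)
  run J4 (needs (4, 5, 4), free (5, 5, 4)); after release of (1, 0, 0) the pool is (6, 5, 4)
  run J5 (needs (6, 2, 3), free (6, 5, 4)); after release of (0, 3, 3) the pool is (6, 8, 7)
(3) Precisely 1 of the possible complete orderings is a safe sequence.


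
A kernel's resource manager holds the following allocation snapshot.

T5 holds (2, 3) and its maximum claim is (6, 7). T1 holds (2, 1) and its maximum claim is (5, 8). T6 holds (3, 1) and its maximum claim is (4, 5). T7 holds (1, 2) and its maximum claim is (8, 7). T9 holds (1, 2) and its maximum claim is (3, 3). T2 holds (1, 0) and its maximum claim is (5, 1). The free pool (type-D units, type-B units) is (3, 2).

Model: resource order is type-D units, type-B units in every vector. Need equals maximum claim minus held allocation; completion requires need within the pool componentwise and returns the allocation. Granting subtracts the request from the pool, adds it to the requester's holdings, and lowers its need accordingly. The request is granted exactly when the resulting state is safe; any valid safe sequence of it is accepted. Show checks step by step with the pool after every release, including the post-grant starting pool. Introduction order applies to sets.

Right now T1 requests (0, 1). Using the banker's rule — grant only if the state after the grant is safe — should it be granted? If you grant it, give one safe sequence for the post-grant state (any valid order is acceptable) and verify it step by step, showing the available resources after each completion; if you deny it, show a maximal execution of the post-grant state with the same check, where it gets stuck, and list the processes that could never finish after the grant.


DENY: after the grant no complete ordering would exist.
Key observation: type-B units is the bottleneck — with T9, T2 done the pool holds (5, 3), short of every remaining need.
Pretend the grant happened; the run T9, T2 goes as far as possible. Check, step by step:
  pool = (3, 1)
  run T9 (needs (2, 1), free (3, 1)); after release of (1, 2) the pool is (4, 3)
  run T2 (needs (4, 1), free (4, 3)); after release of (1, 0) the pool is (5, 3)
  T5 still needs (4, 4) but only (5, 3) is free — short on type-B units
  T1 still needs (3, 6) but only (5, 3) is free — short on type-B units
  T6 still needs (1, 4) but only (5, 3) is free — short on type-B units
  T7 still needs (7, 5) but only (5, 3) is free — short on type-D units and type-B units
Post-grant, the permanently blocked set is T5, T1, T6 and T7.


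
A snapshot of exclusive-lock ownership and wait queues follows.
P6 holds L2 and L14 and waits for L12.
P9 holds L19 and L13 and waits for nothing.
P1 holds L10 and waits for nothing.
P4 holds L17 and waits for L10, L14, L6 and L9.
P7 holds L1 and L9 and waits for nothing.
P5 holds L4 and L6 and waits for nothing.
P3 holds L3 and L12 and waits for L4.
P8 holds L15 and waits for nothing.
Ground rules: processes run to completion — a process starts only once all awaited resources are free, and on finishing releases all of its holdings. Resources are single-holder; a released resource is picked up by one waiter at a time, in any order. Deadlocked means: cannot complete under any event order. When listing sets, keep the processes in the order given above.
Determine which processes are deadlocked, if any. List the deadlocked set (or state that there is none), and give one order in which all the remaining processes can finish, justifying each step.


No process is deadlocked.
Key observation: the wait relation is loop-free; peeling off processes with no waits unwinds the whole state.
The rest can finish in the order P5, P1, P9, P7, P3, P8, P6, P4.
Check, step by step:
  run P5 (it waits on nothing); releases L4 and L6
  run P1 (it waits on nothing); releases L10
  run P9 (it waits on nothing); releases L19 and L13
  run P7 (it waits on nothing); releases L1 and L9
  run P3 (all its waits — L4 — are resolved); releases L3 and L12
  run P8 (it waits on nothing); releases L15
  run P6 (all its waits — L12 — are resolved); releases L2 and L14
  run P4 (all its waits — L10, L14, L6 and L9 — are resolved); releases L17


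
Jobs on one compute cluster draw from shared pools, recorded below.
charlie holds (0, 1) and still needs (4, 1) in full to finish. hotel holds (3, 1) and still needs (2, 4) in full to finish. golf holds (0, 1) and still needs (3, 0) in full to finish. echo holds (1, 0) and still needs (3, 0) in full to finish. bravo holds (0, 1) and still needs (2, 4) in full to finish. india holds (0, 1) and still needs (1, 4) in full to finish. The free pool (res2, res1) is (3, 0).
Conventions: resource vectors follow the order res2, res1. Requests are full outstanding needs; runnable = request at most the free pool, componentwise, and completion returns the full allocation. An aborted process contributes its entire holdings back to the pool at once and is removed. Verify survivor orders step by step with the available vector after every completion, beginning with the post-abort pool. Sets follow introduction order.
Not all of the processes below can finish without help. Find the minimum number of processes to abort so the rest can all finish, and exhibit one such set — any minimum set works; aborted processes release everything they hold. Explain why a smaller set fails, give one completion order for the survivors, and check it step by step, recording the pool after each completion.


Abort bravo and india.
Key observation: hotel had no path to completion before; after the abort of bravo and india ((0, 2) returned), step 4 is where it fits.
Why nothing smaller works — every single abort fails: charlie alone leaves hotel blocked (short on res1); hotel alone leaves bravo blocked (short on res1); golf alone leaves hotel blocked (short on res1); echo alone leaves hotel blocked (short on res1); bravo alone leaves hotel blocked (short on res1); india alone leaves hotel blocked (short on res1).
The survivors complete as golf, echo, charlie, hotel. Walking it through (starting from the post-abort pool):
  pool = (3, 2)
  golf needs (3, 0) <= (3, 2) -> finishes; pool += (0, 1) = (3, 3)
  echo needs (3, 0) <= (3, 3) -> finishes; pool += (1, 0) = (4, 3)
  charlie needs (4, 1) <= (4, 3) -> finishes; pool += (0, 1) = (4, 4)
  hotel needs (2, 4) <= (4, 4) -> finishes; pool += (3, 1) = (7, 5)


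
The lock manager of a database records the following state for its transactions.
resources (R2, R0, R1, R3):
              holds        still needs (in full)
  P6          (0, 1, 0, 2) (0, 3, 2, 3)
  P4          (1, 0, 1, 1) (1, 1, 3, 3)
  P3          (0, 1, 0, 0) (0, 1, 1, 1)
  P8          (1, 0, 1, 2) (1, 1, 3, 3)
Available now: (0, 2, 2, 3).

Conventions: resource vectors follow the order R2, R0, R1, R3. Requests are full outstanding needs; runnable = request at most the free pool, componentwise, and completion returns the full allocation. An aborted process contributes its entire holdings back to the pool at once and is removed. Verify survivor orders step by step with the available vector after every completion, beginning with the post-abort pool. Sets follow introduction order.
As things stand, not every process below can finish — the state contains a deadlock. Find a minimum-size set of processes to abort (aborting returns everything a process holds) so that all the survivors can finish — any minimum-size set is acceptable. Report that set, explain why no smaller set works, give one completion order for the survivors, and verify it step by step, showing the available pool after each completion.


Abort P8.
Key observation: aborting P8 returns (1, 0, 1, 2), and P4 — hopeless before — runs at step 1 with the returned capacity in the pool.
Why nothing smaller works: aborting no one leaves the state deadlocked as given.
The survivors complete as P4, P3, P6. Step-by-step check (starting from the post-abort pool):
  pool = (1, 2, 3, 5)
  run P4 (needs (1, 1, 3, 3), free (1, 2, 3, 5)); after release of (1, 0, 1, 1) the pool is (2, 2, 4, 6)
  run P3 (needs (0, 1, 1, 1), free (2, 2, 4, 6)); after release of (0, 1, 0, 0) the pool is (2, 3, 4, 6)
  run P6 (needs (0, 3, 2, 3), free (2, 3, 4, 6)); after release of (0, 1, 0, 2) the pool is (2, 4, 4, 8)


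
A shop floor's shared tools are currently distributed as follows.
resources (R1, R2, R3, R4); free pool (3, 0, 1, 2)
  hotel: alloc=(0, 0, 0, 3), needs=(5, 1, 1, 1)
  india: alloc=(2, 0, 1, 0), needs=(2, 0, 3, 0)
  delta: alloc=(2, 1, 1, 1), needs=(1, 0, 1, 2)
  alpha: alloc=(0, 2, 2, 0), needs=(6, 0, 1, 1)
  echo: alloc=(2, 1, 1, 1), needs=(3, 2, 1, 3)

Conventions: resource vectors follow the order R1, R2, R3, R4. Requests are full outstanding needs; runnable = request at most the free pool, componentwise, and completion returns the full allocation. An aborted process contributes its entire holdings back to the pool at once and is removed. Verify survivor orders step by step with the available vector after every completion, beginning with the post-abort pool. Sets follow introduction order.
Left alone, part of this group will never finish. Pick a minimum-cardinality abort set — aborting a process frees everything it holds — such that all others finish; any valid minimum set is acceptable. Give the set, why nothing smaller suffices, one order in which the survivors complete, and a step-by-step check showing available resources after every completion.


The answer: abort echo.
Key observation: before aborting echo, india was permanently blocked — no order could ever run it; afterwards it completes at step 3.
Why nothing smaller works: aborting no one leaves the state deadlocked as given.
Survivors finish in the order: delta, hotel, india, alpha. Step-by-step check (pool after the aborts first):
  pool = (5, 1, 2, 3)
  run delta (needs (1, 0, 1, 2), free (5, 1, 2, 3)); after release of (2, 1, 1, 1) the pool is (7, 2, 3, 4)
  run hotel (needs (5, 1, 1, 1), free (7, 2, 3, 4)); after release of (0, 0, 0, 3) the pool is (7, 2, 3, 7)
  run india (needs (2, 0, 3, 0), free (7, 2, 3, 7)); after release of (2, 0, 1, 0) the pool is (9, 2, 4, 7)
  run alpha (needs (6, 0, 1, 1), free (9, 2, 4, 7)); after release of (0, 2, 2, 0) the pool is (9, 4, 6, 7)


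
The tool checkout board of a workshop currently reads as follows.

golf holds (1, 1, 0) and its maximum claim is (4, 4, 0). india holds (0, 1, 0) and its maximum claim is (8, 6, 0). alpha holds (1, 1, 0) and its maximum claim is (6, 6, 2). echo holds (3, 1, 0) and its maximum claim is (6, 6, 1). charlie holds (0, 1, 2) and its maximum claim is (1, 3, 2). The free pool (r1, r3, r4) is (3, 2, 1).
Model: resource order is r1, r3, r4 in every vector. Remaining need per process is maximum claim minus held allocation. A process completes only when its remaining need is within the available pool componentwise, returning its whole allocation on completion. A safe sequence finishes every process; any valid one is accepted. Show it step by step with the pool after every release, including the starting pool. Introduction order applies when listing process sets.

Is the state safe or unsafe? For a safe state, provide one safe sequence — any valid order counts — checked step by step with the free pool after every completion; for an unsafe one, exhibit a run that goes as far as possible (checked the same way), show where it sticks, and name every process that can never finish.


UNSAFE — no complete ordering exists.
Key observation: after charlie, golf complete, (4, 4, 3) is the best the pool ever gets, yet each leftover process wants more r3.
A maximal execution: charlie, golf — then nothing else fits. Verifying each step:
  pool = (3, 2, 1)
  charlie needs (1, 2, 0) <= (3, 2, 1) -> finishes; pool += (0, 1, 2) = (3, 3, 3)
  golf needs (3, 3, 0) <= (3, 3, 3) -> finishes; pool += (1, 1, 0) = (4, 4, 3)
  blocked: india wants (8, 5, 0), pool (4, 4, 3) — not enough r1 and r3
  blocked: alpha wants (5, 5, 2), pool (4, 4, 3) — not enough r1 and r3
  blocked: echo wants (3, 5, 1), pool (4, 4, 3) — not enough r3
Processes that can never finish: india, alpha and echo.


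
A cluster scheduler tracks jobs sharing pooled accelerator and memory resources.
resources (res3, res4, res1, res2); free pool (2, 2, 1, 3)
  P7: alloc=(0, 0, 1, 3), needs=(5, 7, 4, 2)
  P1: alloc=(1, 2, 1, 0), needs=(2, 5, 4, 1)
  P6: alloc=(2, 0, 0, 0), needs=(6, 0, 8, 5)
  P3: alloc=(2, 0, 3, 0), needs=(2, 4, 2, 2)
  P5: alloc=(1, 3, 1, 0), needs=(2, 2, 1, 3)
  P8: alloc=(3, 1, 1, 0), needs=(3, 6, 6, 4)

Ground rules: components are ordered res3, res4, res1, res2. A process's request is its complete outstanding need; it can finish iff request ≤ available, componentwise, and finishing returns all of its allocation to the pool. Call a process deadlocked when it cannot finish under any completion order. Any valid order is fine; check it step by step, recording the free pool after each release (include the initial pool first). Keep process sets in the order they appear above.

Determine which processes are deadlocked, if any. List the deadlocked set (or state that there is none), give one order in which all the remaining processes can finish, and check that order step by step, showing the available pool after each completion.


Nothing here is deadlocked.
Key observation: P5 leads a chain of completions in which each release enables another process.
The rest can finish in the order P5, P3, P1, P7, P8, P6. Check, step by step:
  pool = (2, 2, 1, 3)
  P5: need (2, 2, 1, 3) fits (2, 2, 1, 3); releases (1, 3, 1, 0), pool now (3, 5, 2, 3)
  P3: need (2, 4, 2, 2) fits (3, 5, 2, 3); releases (2, 0, 3, 0), pool now (5, 5, 5, 3)
  P1: need (2, 5, 4, 1) fits (5, 5, 5, 3); releases (1, 2, 1, 0), pool now (6, 7, 6, 3)
  P7: need (5, 7, 4, 2) fits (6, 7, 6, 3); releases (0, 0, 1, 3), pool now (6, 7, 7, 6)
  P8: need (3, 6, 6, 4) fits (6, 7, 7, 6); releases (3, 1, 1, 0), pool now (9, 8, 8, 6)
  P6: need (6, 0, 8, 5) fits (9, 8, 8, 6); releases (2, 0, 0, 0), pool now (11, 8, 8, 6)


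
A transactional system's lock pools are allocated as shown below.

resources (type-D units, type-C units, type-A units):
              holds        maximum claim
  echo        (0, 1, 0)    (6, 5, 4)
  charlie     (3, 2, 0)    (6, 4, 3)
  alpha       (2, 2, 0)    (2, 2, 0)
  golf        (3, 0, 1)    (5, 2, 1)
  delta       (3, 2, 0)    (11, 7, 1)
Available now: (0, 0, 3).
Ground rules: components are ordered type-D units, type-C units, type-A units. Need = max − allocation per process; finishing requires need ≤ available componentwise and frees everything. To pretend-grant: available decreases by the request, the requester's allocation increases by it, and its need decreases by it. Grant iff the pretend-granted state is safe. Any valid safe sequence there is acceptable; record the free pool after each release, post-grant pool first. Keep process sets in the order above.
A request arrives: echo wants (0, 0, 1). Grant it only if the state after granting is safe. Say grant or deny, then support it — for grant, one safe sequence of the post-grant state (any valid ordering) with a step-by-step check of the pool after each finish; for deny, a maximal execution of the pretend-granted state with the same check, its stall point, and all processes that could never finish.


GRANT. The post-grant state is safe; one safe sequence: alpha, golf, charlie, echo, delta.
Key observation: after the grant the pool drops to (0, 0, 2), which still lets alpha finish first and unwind the rest.
Verifying the post-grant state step by step:
  pool = (0, 0, 2)
  run alpha (needs (0, 0, 0), free (0, 0, 2)); after release of (2, 2, 0) the pool is (2, 2, 2)
  run golf (needs (2, 2, 0), free (2, 2, 2)); after release of (3, 0, 1) the pool is (5, 2, 3)
  run charlie (needs (3, 2, 3), free (5, 2, 3)); after release of (3, 2, 0) the pool is (8, 4, 3)
  run echo (needs (6, 4, 3), free (8, 4, 3)); after release of (0, 1, 1) the pool is (8, 5, 4)
  run delta (needs (8, 5, 1), free (8, 5, 4)); after release of (3, 2, 0) the pool is (11, 7, 4)
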